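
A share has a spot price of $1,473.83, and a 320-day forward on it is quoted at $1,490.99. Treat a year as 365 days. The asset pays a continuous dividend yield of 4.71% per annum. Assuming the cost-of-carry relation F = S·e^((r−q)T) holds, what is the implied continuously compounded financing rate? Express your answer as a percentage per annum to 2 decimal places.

From F = S·e^((r−q)T): (r − q) = ln(F/S)/T
ln(1490.99/1473.83) = ln(1.011643) = 0.011576
(r − q) = 0.011576 / (320/365) = 0.013204
r = ln(F/S)/T + q = 0.013204 + 0.0471 = 0.060304
r = 6.03%

6.03%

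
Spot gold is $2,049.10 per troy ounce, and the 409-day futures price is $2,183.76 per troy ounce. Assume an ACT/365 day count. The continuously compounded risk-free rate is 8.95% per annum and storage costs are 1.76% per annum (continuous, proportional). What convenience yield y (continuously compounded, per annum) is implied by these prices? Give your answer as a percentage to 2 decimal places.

F = S·e^((r+u−y)T) ⇒ (r+u−y) = ln(F/S)/T
ln(2183.76/2049.10) = 0.063647; /T ⇒ 0.056800
y = r + u − ln(F/S)/T = 0.0895 + 0.0176 − 0.056800 = 0.050300
y = 5.03%

5.03%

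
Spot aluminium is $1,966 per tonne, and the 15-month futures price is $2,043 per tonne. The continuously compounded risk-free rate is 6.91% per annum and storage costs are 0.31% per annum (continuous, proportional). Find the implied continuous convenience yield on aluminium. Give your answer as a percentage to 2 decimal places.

4.15%

F = S·e^((r+u−y)T) ⇒ (r+u−y) = ln(F/S)/T
ln(2043/1966) = 0.038418; /T ⇒ 0.030734
y = r + u − ln(F/S)/T = 0.0691 + 0.0031 − 0.030734 = 0.041466
y = 4.15%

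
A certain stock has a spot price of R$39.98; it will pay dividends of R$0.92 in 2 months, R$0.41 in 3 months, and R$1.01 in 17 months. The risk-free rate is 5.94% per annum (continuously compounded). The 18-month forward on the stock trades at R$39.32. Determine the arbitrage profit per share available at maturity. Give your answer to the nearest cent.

PV(dividends) I = 0.92·e^(−0.0594·2/12) + 0.41·e^(−0.0594·3/12) + 1.01·e^(−0.0594·17/12) = 2.2434
Fair forward F* = (S − I)·e^(rT) = (39.98 − 2.2434)·e^0.089100 = 37.7366 × 1.093190 = 41.2533
Market R$39.32 < fair 41.2533: forward underpriced → reverse cash-and-carry (short the stock, invest proceeds at r, pay the dividends, go long the forward).
Profit at T = |F_mkt − F*| = |39.32 − 41.2533| = R$1.93 per share

R$1.93 per share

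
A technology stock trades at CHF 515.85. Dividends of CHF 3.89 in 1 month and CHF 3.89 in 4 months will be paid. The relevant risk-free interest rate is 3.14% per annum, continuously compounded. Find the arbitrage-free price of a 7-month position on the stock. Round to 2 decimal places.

PV(dividends) I = 3.89·e^(−0.0314·1/12) + 3.89·e^(−0.0314·4/12)
I = 3.8798 + 3.8495 = 7.7293
F = (S − I)·e^(rT) = (515.85 − 7.7293) · e^(0.0314·7/12)
= 508.1207 · e^0.018317 = 508.1207 × 1.018486 = CHF 517.51

CHF 517.51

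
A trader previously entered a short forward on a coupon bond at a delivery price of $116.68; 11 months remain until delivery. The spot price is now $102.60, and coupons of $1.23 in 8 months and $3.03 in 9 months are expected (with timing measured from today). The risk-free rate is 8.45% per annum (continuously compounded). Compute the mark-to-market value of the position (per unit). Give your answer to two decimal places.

$9.39

PV(remaining coupons) I = 1.23·e^(−0.0845·8/12) + 3.03·e^(−0.0845·9/12) = 4.0066
Current forward F = (S − I)·e^(rT) = (102.60 − 4.0066)·e^(0.0845·11/12) = 98.5934 × 1.080537 = 106.5338
Value (long) = (F − K)·e^(−rT) = (106.5338 − 116.68) × 0.925466 = -9.3900
Short position value = −(long value) = $9.39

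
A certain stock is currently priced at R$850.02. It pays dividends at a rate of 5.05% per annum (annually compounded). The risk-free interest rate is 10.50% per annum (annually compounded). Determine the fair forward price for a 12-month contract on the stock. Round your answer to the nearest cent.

F = S · (1+r)^T / (1+q)^T
= 850.02 × 1.105000 / 1.050500 = 850.02 × 1.051880
F = R$894.12

R$894.12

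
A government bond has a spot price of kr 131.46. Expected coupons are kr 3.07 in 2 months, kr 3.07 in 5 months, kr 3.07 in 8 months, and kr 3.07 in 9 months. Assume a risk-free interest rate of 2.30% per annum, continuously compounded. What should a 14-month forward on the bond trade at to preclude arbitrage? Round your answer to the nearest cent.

PV(coupons) I = 3.07·e^(−0.0230·2/12) + 3.07·e^(−0.0230·5/12) + 3.07·e^(−0.0230·8/12) + 3.07·e^(−0.0230·9/12)
I = 3.0583 + 3.0407 + 3.0233 + 3.0175 = 12.1398
F = (S − I)·e^(rT) = (131.46 − 12.1398) · e^(0.0230·14/12)
= 119.3202 · e^0.026833 = 119.3202 × 1.027196 = kr 122.57

kr 122.57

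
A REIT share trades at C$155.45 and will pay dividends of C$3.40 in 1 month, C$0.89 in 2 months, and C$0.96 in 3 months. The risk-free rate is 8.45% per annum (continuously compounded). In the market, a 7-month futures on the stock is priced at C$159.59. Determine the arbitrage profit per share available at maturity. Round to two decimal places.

C$1.74 per share

PV(dividends) I = 3.40·e^(−0.0845·1/12) + 0.89·e^(−0.0845·2/12) + 0.96·e^(−0.0845·3/12) = 5.1936
Fair futures F* = (S − I)·e^(rT) = (155.45 − 5.1936)·e^0.049292 = 150.2564 × 1.050527 = 157.8484
Market C$159.59 > fair 157.8484: forward overpriced → cash-and-carry (borrow at r, buy the stock and collect the dividends, short the forward).
Profit at T = |F_mkt − F*| = |159.59 − 157.8484| = C$1.74 per share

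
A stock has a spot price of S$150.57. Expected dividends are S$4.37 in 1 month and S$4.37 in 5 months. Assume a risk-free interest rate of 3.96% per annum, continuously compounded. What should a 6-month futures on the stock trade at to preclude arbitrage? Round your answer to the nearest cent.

PV(dividends) I = 4.37·e^(−0.0396·1/12) + 4.37·e^(−0.0396·5/12)
I = 4.3556 + 4.2985 = 8.6541
F = (S − I)·e^(rT) = (150.57 − 8.6541) · e^(0.0396·6/12)
= 141.9159 · e^0.019800 = 141.9159 × 1.019997 = S$144.75

S$144.75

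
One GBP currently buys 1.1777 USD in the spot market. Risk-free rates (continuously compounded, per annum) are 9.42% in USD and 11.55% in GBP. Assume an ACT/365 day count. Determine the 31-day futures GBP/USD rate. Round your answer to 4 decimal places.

F = S·e^((r_USD − r_GBP)T) = 1.1777 · e^((0.0942 − 0.1155) × 31/365)
= 1.1777 · e^-0.001809 = 1.1777 × 0.998193
F = 1.1756 USD per GBP

1.1756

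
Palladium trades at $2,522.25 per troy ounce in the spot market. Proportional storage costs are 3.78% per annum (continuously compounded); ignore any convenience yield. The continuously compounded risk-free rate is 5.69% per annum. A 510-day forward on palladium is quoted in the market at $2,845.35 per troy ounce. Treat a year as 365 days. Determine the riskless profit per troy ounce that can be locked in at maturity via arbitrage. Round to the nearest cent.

$33.73 per troy ounce

Fair forward: F* = S·e^(carry·T), with carry = (r + u) = 0.0569 + 0.0378 = 0.0947
F* = 2522.25 · e^(0.0947 × 510/365) = 2522.25 · e^0.13232055 = 2522.25 × 1.14147416 = $2879.0832
Market $2845.35 < fair $2879.0832: forward underpriced → reverse cash-and-carry (short spot, go long the forward).
At maturity, profit = |F_mkt − F*| = |2845.35 − 2879.0832| = $33.73 per troy ounce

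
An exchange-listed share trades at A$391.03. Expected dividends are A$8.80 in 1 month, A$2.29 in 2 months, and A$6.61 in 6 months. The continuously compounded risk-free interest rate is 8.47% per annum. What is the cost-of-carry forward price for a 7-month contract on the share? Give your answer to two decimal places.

A$392.63

PV(dividends) I = 8.80·e^(−0.0847·1/12) + 2.29·e^(−0.0847·2/12) + 6.61·e^(−0.0847·6/12)
I = 8.7381 + 2.2579 + 6.3359 = 17.3319
F = (S − I)·e^(rT) = (391.03 − 17.3319) · e^(0.0847·7/12)
= 373.6981 · e^0.049408 = 373.6981 × 1.050649 = A$392.63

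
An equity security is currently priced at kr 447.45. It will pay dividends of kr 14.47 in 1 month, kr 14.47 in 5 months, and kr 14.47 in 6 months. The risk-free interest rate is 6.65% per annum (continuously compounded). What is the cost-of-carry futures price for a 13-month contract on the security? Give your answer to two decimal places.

kr 435.24

PV(dividends) I = 14.47·e^(−0.0665·1/12) + 14.47·e^(−0.0665·5/12) + 14.47·e^(−0.0665·6/12)
I = 14.3900 + 14.0746 + 13.9968 = 42.4614
F = (S − I)·e^(rT) = (447.45 − 42.4614) · e^(0.0665·13/12)
= 404.9886 · e^0.072042 = 404.9886 × 1.074700 = kr 435.24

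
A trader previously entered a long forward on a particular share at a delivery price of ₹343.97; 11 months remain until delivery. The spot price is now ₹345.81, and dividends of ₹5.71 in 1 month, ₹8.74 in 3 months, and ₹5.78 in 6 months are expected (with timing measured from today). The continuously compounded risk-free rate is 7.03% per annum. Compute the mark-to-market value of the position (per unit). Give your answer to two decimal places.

PV(remaining dividends) I = 5.71·e^(−0.0703·1/12) + 8.74·e^(−0.0703·3/12) + 5.78·e^(−0.0703·6/12) = 19.8447
Current forward F = (S − I)·e^(rT) = (345.81 − 19.8447)·e^(0.0703·11/12) = 325.9653 × 1.066563 = 347.6625
Value (long) = (F − K)·e^(−rT) = (347.6625 − 343.97) × 0.937591 = 3.4621
Value = ₹3.46

₹3.46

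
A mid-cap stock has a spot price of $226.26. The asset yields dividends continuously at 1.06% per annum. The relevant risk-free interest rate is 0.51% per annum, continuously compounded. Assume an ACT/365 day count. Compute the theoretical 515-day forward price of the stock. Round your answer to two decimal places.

$224.51

F = S·e^((r − q)T) = 226.26 · e^((0.0051 − 0.0106) × 515/365)
= 226.26 · e^-0.007760 = 226.26 × 0.992270
F = $224.51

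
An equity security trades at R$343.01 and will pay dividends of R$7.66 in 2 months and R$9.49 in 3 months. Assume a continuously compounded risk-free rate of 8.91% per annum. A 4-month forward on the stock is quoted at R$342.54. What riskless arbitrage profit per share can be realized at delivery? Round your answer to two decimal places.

R$6.53 per share

PV(dividends) I = 7.66·e^(−0.0891·2/12) + 9.49·e^(−0.0891·3/12) = 16.8280
Fair forward F* = (S − I)·e^(rT) = (343.01 − 16.8280)·e^0.029700 = 326.1820 × 1.030145 = 336.0148
Market R$342.54 > fair 336.0148: forward overpriced → cash-and-carry (borrow at r, buy the stock and collect the dividends, short the forward).
Profit at T = |F_mkt − F*| = |342.54 − 336.0148| = R$6.53 per share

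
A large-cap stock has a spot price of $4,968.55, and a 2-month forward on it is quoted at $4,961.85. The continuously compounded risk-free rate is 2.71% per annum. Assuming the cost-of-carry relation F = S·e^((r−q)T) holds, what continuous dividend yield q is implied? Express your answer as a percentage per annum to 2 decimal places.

3.52%

From F = S·e^((r−q)T): (r − q) = ln(F/S)/T
ln(4961.85/4968.55) = ln(0.998652) = -0.001349
(r − q) = -0.001349 / (2/12) = -0.008094
q = r − ln(F/S)/T = 0.0271 + 0.008094 = 0.035194
q = 3.52%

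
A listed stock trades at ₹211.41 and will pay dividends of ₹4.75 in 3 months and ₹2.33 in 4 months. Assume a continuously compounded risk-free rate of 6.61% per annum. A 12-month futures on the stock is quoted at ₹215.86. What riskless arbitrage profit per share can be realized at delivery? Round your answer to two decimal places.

PV(dividends) I = 4.75·e^(−0.0661·3/12) + 2.33·e^(−0.0661·4/12) = 6.9514
Fair futures F* = (S − I)·e^(rT) = (211.41 − 6.9514)·e^0.066100 = 204.4586 × 1.068334 = 218.4301
Market ₹215.86 < fair 218.4301: forward underpriced → reverse cash-and-carry (short the stock, invest proceeds at r, pay the dividends, go long the forward).
Profit at T = |F_mkt − F*| = |215.86 − 218.4301| = ₹2.57 per share

₹2.57 per share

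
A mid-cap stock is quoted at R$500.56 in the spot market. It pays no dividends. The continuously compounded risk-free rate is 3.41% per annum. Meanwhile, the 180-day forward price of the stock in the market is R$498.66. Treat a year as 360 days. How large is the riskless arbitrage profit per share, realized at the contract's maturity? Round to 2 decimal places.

Fair forward: F* = S·e^(carry·T), with carry = r = 0.0341
F* = 500.56 · e^(0.0341 × 180/360) = 500.56 · e^0.017050 = 500.56 × 1.017196 = R$509.1676
Market R$498.66 < fair R$509.1676: forward underpriced → reverse cash-and-carry (short spot, go long the forward).
At maturity, profit = |F_mkt − F*| = |498.66 − 509.1676| = R$10.51 per share

R$10.51 per share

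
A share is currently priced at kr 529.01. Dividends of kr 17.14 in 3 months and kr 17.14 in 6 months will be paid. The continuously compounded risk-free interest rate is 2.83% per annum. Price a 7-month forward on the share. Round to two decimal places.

kr 503.33

PV(dividends) I = 17.14·e^(−0.0283·3/12) + 17.14·e^(−0.0283·6/12)
I = 17.0192 + 16.8992 = 33.9184
F = (S − I)·e^(rT) = (529.01 − 33.9184) · e^(0.0283·7/12)
= 495.0916 · e^0.016508 = 495.0916 × 1.016645 = kr 503.33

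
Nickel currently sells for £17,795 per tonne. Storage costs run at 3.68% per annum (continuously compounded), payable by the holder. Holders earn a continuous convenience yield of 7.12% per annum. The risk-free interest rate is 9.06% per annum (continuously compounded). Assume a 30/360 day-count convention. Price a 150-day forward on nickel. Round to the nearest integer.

£18,217 per tonne

Net carry = r + u − y = 0.0906 + 0.0368 − 0.0712 = 0.0562
F = S·e^((r+u−y)T) = 17795 · e^(0.0562 × 150/360) = 17795 · e^0.023417
= 17795 × 1.023693 = £18,217 per tonne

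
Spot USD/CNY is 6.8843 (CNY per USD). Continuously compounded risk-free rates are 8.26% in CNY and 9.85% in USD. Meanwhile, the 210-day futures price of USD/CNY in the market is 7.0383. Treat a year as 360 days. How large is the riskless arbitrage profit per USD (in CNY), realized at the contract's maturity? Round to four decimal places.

Fair futures: F* = S·e^(carry·T), with carry = (r_CNY − r_USD) = 0.0826 − 0.0985 = -0.0159
F* = 6.8843 · e^(-0.0159 × 210/360) = 6.8843 · e^-0.009275 = 6.8843 × 0.990768 = 6.8207
Market 7.0383 > fair 6.8207: forward overpriced → cash-and-carry (buy spot, short the forward).
At maturity, profit = |F_mkt − F*| = |7.0383 − 6.8207| = 0.2176 per USD (in CNY)

0.2176 per USD (in CNY)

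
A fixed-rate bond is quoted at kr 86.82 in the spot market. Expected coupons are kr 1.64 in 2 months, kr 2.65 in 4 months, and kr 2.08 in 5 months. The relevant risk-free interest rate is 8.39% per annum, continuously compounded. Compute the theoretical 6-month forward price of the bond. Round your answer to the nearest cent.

kr 84.07

PV(coupons) I = 1.64·e^(−0.0839·2/12) + 2.65·e^(−0.0839·4/12) + 2.08·e^(−0.0839·5/12)
I = 1.6172 + 2.5769 + 2.0085 = 6.2026
F = (S − I)·e^(rT) = (86.82 − 6.2026) · e^(0.0839·6/12)
= 80.6174 · e^0.041950 = 80.6174 × 1.042842 = kr 84.07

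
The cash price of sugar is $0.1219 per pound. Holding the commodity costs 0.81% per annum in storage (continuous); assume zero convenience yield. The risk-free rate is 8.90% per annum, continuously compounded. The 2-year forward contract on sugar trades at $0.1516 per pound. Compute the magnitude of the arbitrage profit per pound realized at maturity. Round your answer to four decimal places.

$0.0036 per pound

Fair forward: F* = S·e^(carry·T), with carry = (r + u) = 0.0890 + 0.0081 = 0.0971
F* = 0.1219 · e^(0.0971 × 2) = 0.1219 · e^0.194200 = 0.1219 × 1.214339 = $0.1480
Market $0.1516 > fair $0.1480: forward overpriced → cash-and-carry (buy spot, short the forward).
At maturity, profit = |F_mkt − F*| = |0.1516 − 0.1480| = $0.0036 per pound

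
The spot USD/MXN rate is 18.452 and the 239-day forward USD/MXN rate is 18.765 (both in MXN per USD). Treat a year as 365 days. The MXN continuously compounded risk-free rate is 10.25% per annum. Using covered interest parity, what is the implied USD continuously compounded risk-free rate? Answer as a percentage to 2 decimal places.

F = S·e^((r_MXN − r_USD)T) ⇒ r_USD = r_MXN − ln(F/S)/T
ln(18.765/18.452) = 0.016821; /(239/365) = 0.025689
r_USD = 0.1025 − 0.025689 = 0.076811
r_USD = 7.68%

7.68%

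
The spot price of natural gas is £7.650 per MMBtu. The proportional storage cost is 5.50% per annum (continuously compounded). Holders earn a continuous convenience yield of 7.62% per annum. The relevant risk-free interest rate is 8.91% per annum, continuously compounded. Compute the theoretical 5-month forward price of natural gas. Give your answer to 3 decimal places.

Net carry = r + u − y = 0.0891 + 0.0550 − 0.0762 = 0.0679
F = S·e^((r+u−y)T) = 7.650 · e^(0.0679 × 5/12) = 7.650 · e^0.028292
= 7.650 × 1.028696 = £7.870 per MMBtu

£7.870 per MMBtu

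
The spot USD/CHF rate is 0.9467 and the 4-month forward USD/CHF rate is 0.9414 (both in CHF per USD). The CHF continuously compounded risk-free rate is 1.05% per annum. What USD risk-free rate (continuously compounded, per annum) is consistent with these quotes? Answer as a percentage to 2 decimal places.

2.73%

F = S·e^((r_CHF − r_USD)T) ⇒ r_USD = r_CHF − ln(F/S)/T
ln(0.9414/0.9467) = -0.005614; /(4/12) = -0.016842
r_USD = 0.0105 + 0.016842 = 0.027342
r_USD = 2.73%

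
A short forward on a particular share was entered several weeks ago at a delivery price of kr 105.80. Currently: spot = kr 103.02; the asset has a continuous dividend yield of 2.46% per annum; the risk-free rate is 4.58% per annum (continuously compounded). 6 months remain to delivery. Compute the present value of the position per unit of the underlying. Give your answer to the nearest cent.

kr 1.64

Current fair forward for the remaining 6 months: F = S·e^((r − q)·T), (r − q) = 0.0458 − 0.0246 = 0.0212
F = 103.02 · e^(0.0212 × 6/12) = 103.02 × 1.010656 = 104.1178
Value of long forward = (F − K)·e^(−rT) = (104.1178 − 105.80) · e^(−0.0458·6/12)
= -1.6822 × 0.977360 = -1.64
Short position value = −(long value) = kr 1.64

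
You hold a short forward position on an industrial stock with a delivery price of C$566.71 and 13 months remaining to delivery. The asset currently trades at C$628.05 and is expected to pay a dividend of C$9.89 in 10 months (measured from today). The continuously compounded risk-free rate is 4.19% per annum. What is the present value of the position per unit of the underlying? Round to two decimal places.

-C$76.94

PV(remaining dividends) I = 9.89·e^(−0.0419·10/12) = 9.5506
Current forward F = (S − I)·e^(rT) = (628.05 − 9.5506)·e^(0.0419·13/12) = 618.4994 × 1.046438 = 647.2213
Value (long) = (F − K)·e^(−rT) = (647.2213 − 566.71) × 0.955623 = 76.9385
Short position value = −(long value) = -C$76.94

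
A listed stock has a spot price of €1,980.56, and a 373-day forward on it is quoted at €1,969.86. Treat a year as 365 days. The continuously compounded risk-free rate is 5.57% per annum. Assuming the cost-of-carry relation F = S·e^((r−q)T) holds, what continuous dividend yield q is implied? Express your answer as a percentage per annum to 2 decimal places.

From F = S·e^((r−q)T): (r − q) = ln(F/S)/T
ln(1969.86/1980.56) = ln(0.994597) = -0.005418
(r − q) = -0.005418 / (373/365) = -0.005302
q = r − ln(F/S)/T = 0.0557 + 0.005302 = 0.061002
q = 6.10%

6.10%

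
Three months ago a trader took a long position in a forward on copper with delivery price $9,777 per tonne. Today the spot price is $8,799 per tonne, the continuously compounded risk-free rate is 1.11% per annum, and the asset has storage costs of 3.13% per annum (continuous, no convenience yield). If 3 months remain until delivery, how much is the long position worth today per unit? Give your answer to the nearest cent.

-$881.78 per tonne

Current fair forward for the remaining 3 months: F = S·e^((r + u)·T), (r + u) = 0.0111 + 0.0313 = 0.0424
F = 8799 · e^(0.0424 × 3/12) = 8799 × 1.01065638 = 8892.7655
Value of long forward = (F − K)·e^(−rT) = (8892.7655 − 9777) · e^(−0.0111·3/12)
= -884.2345 × 0.99722885 = -881.78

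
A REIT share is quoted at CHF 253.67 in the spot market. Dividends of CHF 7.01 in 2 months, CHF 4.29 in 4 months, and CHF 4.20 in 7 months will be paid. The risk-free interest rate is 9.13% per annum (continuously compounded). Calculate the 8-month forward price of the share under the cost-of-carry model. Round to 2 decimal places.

CHF 253.60

PV(dividends) I = 7.01·e^(−0.0913·2/12) + 4.29·e^(−0.0913·4/12) + 4.20·e^(−0.0913·7/12)
I = 6.9041 + 4.1614 + 3.9822 = 15.0477
F = (S − I)·e^(rT) = (253.67 − 15.0477) · e^(0.0913·8/12)
= 238.6223 · e^0.060867 = 238.6223 × 1.062758 = CHF 253.60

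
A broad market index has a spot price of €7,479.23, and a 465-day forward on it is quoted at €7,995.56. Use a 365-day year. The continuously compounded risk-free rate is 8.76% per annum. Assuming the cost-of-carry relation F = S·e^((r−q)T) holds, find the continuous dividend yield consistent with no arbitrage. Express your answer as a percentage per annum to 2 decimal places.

3.52%

From F = S·e^((r−q)T): (r − q) = ln(F/S)/T
ln(7995.56/7479.23) = ln(1.069035) = 0.066756
(r − q) = 0.066756 / (465/365) = 0.052400
q = r − ln(F/S)/T = 0.0876 − 0.052400 = 0.035200
q = 3.52%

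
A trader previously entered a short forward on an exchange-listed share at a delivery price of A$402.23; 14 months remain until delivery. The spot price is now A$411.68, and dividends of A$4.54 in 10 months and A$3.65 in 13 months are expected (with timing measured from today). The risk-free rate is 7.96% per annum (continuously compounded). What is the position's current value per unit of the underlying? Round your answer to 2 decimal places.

-A$37.52

PV(remaining dividends) I = 4.54·e^(−0.0796·10/12) + 3.65·e^(−0.0796·13/12) = 7.5971
Current forward F = (S − I)·e^(rT) = (411.68 − 7.5971)·e^(0.0796·14/12) = 404.0829 × 1.097315 = 443.4062
Value (long) = (F − K)·e^(−rT) = (443.4062 − 402.23) × 0.911315 = 37.5245
Short position value = −(long value) = -A$37.52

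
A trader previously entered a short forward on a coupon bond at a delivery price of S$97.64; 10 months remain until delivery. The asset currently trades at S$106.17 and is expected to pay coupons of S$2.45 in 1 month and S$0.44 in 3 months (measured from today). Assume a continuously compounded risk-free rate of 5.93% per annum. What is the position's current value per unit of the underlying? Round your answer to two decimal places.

-S$10.37

PV(remaining coupons) I = 2.45·e^(−0.0593·1/12) + 0.44·e^(−0.0593·3/12) = 2.8714
Current forward F = (S − I)·e^(rT) = (106.17 − 2.8714)·e^(0.0593·10/12) = 103.2986 × 1.050658 = 108.5315
Value (long) = (F − K)·e^(−rT) = (108.5315 − 97.64) × 0.951784 = 10.3664
Short position value = −(long value) = -S$10.37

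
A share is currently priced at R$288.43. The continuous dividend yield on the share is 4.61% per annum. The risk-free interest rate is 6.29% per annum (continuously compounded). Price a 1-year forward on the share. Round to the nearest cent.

R$293.32

F = S·e^((r − q)T) = 288.43 · e^((0.0629 − 0.0461) × 1)
= 288.43 · e^0.016800 = 288.43 × 1.016942
F = R$293.32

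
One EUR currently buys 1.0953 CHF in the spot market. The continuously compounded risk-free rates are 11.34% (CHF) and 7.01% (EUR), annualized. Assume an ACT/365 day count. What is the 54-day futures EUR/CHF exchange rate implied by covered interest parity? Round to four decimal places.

1.1023

F = S·e^((r_CHF − r_EUR)T) = 1.0953 · e^((0.1134 − 0.0701) × 54/365)
= 1.0953 · e^0.006406 = 1.0953 × 1.006427
F = 1.1023 CHF per EUR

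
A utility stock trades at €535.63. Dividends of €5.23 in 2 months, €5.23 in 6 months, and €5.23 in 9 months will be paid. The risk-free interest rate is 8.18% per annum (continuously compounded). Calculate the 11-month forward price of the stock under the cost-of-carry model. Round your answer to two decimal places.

€561.06

PV(dividends) I = 5.23·e^(−0.0818·2/12) + 5.23·e^(−0.0818·6/12) + 5.23·e^(−0.0818·9/12)
I = 5.1592 + 5.0204 + 4.9188 = 15.0984
F = (S − I)·e^(rT) = (535.63 − 15.0984) · e^(0.0818·11/12)
= 520.5316 · e^0.074983 = 520.5316 × 1.077866 = €561.06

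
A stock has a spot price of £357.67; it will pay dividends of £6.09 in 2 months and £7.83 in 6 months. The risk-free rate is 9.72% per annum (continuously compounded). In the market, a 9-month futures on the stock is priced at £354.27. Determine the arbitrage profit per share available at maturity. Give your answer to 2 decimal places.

PV(dividends) I = 6.09·e^(−0.0972·2/12) + 7.83·e^(−0.0972·6/12) = 13.4507
Fair futures F* = (S − I)·e^(rT) = (357.67 − 13.4507)·e^0.072900 = 344.2193 × 1.075623 = 370.2502
Market £354.27 < fair 370.2502: forward underpriced → reverse cash-and-carry (short the stock, invest proceeds at r, pay the dividends, go long the forward).
Profit at T = |F_mkt − F*| = |354.27 − 370.2502| = £15.98 per share

£15.98 per share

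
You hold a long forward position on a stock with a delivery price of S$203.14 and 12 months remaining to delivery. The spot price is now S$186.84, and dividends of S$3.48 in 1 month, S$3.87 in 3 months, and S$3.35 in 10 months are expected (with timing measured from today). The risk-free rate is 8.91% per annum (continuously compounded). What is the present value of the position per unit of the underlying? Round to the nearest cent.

PV(remaining dividends) I = 3.48·e^(−0.0891·1/12) + 3.87·e^(−0.0891·3/12) + 3.35·e^(−0.0891·10/12) = 10.3493
Current forward F = (S − I)·e^(rT) = (186.84 − 10.3493)·e^(0.0891·12/12) = 176.4907 × 1.093190 = 192.9379
Value (long) = (F − K)·e^(−rT) = (192.9379 − 203.14) × 0.914754 = -9.3324
Value = -S$9.33

-S$9.33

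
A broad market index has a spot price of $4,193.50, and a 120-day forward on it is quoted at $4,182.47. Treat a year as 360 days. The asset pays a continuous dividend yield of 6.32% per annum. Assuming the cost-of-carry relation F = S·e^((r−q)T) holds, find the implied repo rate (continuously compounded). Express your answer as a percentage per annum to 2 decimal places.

From F = S·e^((r−q)T): (r − q) = ln(F/S)/T
ln(4182.47/4193.50) = ln(0.997370) = -0.002633
(r − q) = -0.002633 / (120/360) = -0.007899
r = ln(F/S)/T + q = -0.007899 + 0.0632 = 0.055301
r = 5.53%

5.53%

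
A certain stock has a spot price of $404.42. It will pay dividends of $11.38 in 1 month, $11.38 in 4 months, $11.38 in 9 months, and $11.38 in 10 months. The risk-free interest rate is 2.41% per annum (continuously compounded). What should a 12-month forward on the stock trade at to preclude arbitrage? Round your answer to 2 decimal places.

PV(dividends) I = 11.38·e^(−0.0241·1/12) + 11.38·e^(−0.0241·4/12) + 11.38·e^(−0.0241·9/12) + 11.38·e^(−0.0241·10/12)
I = 11.3572 + 11.2889 + 11.1762 + 11.1537 = 44.9760
F = (S − I)·e^(rT) = (404.42 − 44.9760) · e^(0.0241·12/12)
= 359.4440 · e^0.024100 = 359.4440 × 1.024393 = $368.21

$368.21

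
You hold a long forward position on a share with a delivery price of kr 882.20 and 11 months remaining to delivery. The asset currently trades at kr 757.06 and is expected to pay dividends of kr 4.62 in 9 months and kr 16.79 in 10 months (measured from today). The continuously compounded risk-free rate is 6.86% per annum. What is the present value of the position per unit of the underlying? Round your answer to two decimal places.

-kr 91.62

PV(remaining dividends) I = 4.62·e^(−0.0686·9/12) + 16.79·e^(−0.0686·10/12) = 20.2454
Current forward F = (S − I)·e^(rT) = (757.06 − 20.2454)·e^(0.0686·11/12) = 736.8146 × 1.064903 = 784.6361
Value (long) = (F − K)·e^(−rT) = (784.6361 − 882.20) × 0.939053 = -91.6177
Value = -kr 91.62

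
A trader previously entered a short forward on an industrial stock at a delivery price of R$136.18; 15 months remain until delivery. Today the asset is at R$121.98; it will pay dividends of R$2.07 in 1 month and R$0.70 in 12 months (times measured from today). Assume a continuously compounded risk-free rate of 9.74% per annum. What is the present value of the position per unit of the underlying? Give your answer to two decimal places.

PV(remaining dividends) I = 2.07·e^(−0.0974·1/12) + 0.70·e^(−0.0974·12/12) = 2.6883
Current forward F = (S − I)·e^(rT) = (121.98 − 2.6883)·e^(0.0974·15/12) = 119.2917 × 1.129472 = 134.7366
Value (long) = (F − K)·e^(−rT) = (134.7366 − 136.18) × 0.885370 = -1.2779
Short position value = −(long value) = R$1.28

R$1.28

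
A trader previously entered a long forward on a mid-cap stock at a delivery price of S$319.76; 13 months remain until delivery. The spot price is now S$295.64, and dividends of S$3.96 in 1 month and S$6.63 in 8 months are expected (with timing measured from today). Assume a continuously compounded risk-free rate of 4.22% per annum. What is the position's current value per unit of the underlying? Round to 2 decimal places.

PV(remaining dividends) I = 3.96·e^(−0.0422·1/12) + 6.63·e^(−0.0422·8/12) = 10.3922
Current forward F = (S − I)·e^(rT) = (295.64 − 10.3922)·e^(0.0422·13/12) = 285.2478 × 1.046778 = 298.5911
Value (long) = (F − K)·e^(−rT) = (298.5911 − 319.76) × 0.955313 = -20.2229
Value = -S$20.22

-S$20.22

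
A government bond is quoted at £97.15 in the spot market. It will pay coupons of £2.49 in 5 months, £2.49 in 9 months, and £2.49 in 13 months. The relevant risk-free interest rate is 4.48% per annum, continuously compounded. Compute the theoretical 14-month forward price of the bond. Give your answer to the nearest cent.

£94.75

PV(coupons) I = 2.49·e^(−0.0448·5/12) + 2.49·e^(−0.0448·9/12) + 2.49·e^(−0.0448·13/12)
I = 2.4440 + 2.4077 + 2.3720 = 7.2237
F = (S − I)·e^(rT) = (97.15 − 7.2237) · e^(0.0448·14/12)
= 89.9263 · e^0.052267 = 89.9263 × 1.053657 = £94.75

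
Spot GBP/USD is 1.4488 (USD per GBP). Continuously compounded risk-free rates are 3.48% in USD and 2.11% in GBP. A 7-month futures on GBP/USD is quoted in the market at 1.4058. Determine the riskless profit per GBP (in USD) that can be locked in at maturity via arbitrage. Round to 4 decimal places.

Fair futures: F* = S·e^(carry·T), with carry = (r_USD − r_GBP) = 0.0348 − 0.0211 = 0.0137
F* = 1.4488 · e^(0.0137 × 7/12) = 1.4488 · e^0.007992 = 1.4488 × 1.008024 = 1.4604
Market 1.4058 < fair 1.4604: forward underpriced → reverse cash-and-carry (short spot, go long the forward).
At maturity, profit = |F_mkt − F*| = |1.4058 − 1.4604| = 0.0546 per GBP (in USD)

0.0546 per GBP (in USD)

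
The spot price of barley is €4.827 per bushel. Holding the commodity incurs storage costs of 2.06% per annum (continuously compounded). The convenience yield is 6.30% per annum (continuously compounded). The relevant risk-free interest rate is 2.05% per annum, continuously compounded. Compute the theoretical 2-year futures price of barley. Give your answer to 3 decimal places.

Net carry = r + u − y = 0.0205 + 0.0206 − 0.0630 = -0.0219
F = S·e^((r+u−y)T) = 4.827 · e^(-0.0219 × 2) = 4.827 · e^-0.043800
= 4.827 × 0.957145 = €4.620 per bushel

€4.620 per bushel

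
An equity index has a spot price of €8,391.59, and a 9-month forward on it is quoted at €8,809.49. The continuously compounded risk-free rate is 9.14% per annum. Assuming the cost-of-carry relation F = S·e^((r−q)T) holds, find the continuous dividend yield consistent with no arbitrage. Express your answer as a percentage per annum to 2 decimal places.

From F = S·e^((r−q)T): (r − q) = ln(F/S)/T
ln(8809.49/8391.59) = ln(1.049800) = 0.048600
(r − q) = 0.048600 / (9/12) = 0.064800
q = r − ln(F/S)/T = 0.0914 − 0.064800 = 0.026600
q = 2.66%

2.66%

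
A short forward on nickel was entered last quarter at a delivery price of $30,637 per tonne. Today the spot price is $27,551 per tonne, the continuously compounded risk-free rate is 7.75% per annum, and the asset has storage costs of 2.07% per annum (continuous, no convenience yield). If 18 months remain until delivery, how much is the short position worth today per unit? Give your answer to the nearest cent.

Current fair forward for the remaining 18 months: F = S·e^((r + u)·T), (r + u) = 0.0775 + 0.0207 = 0.0982
F = 27551 · e^(0.0982 × 18/12) = 27551 × 1.15870152 = 31923.3856
Value of long forward = (F − K)·e^(−rT) = (31923.3856 − 30637) · e^(−0.0775·18/12)
= 1286.3856 × 0.89025263 = 1145.21
Short position value = −(long value) = -$1145.21

-$1145.21 per tonne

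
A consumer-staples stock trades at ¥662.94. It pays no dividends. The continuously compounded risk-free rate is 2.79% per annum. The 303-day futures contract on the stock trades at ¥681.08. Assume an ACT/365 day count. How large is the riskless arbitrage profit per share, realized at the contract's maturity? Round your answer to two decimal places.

¥2.61 per share

Fair futures: F* = S·e^(carry·T), with carry = r = 0.0279
F* = 662.94 · e^(0.0279 × 303/365) = 662.94 · e^0.023161 = 662.94 × 1.023431 = ¥678.4733
Market ¥681.08 > fair ¥678.4733: forward overpriced → cash-and-carry (buy spot, short the forward).
At maturity, profit = |F_mkt − F*| = |681.08 − 678.4733| = ¥2.61 per share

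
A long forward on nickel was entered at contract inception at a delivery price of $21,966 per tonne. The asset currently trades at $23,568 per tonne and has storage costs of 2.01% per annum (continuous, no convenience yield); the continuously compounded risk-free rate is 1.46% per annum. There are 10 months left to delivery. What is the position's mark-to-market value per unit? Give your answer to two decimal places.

$2265.72 per tonne

Current fair forward for the remaining 10 months: F = S·e^((r + u)·T), (r + u) = 0.0146 + 0.0201 = 0.0347
F = 23568 · e^(0.0347 × 10/12) = 23568 × 1.02933881 = 24259.4571
Value of long forward = (F − K)·e^(−rT) = (24259.4571 − 21966) · e^(−0.0146·10/12)
= 2293.4571 × 0.98790705 = 2265.72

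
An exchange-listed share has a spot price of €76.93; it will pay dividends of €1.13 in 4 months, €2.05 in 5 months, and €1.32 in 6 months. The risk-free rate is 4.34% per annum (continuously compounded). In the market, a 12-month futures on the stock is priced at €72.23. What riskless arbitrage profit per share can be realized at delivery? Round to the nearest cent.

€3.50 per share

PV(dividends) I = 1.13·e^(−0.0434·4/12) + 2.05·e^(−0.0434·5/12) + 1.32·e^(−0.0434·6/12) = 4.4187
Fair futures F* = (S − I)·e^(rT) = (76.93 − 4.4187)·e^0.043400 = 72.5113 × 1.044356 = 75.7276
Market €72.23 < fair 75.7276: forward underpriced → reverse cash-and-carry (short the stock, invest proceeds at r, pay the dividends, go long the forward).
Profit at T = |F_mkt − F*| = |72.23 − 75.7276| = €3.50 per share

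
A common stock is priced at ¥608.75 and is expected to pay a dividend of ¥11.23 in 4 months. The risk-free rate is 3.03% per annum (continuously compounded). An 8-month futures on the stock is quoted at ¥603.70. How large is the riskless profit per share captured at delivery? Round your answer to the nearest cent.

¥6.13 per share

PV(dividends) I = 11.23·e^(−0.0303·4/12) = 11.1171
Fair futures F* = (S − I)·e^(rT) = (608.75 − 11.1171)·e^0.020200 = 597.6329 × 1.020405 = 609.8276
Market ¥603.70 < fair 609.8276: forward underpriced → reverse cash-and-carry (short the stock, invest proceeds at r, pay the dividends, go long the forward).
Profit at T = |F_mkt − F*| = |603.70 − 609.8276| = ¥6.13 per share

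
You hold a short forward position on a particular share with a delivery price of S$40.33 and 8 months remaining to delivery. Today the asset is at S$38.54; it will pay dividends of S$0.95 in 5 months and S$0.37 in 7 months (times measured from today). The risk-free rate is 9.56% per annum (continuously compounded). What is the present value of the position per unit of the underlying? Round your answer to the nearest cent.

S$0.56

PV(remaining dividends) I = 0.95·e^(−0.0956·5/12) + 0.37·e^(−0.0956·7/12) = 1.2628
Current forward F = (S − I)·e^(rT) = (38.54 − 1.2628)·e^(0.0956·8/12) = 37.2772 × 1.065808 = 39.7303
Value (long) = (F − K)·e^(−rT) = (39.7303 − 40.33) × 0.938255 = -0.5627
Short position value = −(long value) = S$0.56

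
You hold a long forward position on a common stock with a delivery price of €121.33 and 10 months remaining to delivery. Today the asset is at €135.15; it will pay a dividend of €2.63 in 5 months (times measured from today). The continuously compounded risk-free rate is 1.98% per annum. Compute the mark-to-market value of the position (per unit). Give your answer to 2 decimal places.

€13.20

PV(remaining dividends) I = 2.63·e^(−0.0198·5/12) = 2.6084
Current forward F = (S − I)·e^(rT) = (135.15 − 2.6084)·e^(0.0198·10/12) = 132.5416 × 1.016637 = 134.7467
Value (long) = (F − K)·e^(−rT) = (134.7467 − 121.33) × 0.983635 = 13.1971
Value = €13.20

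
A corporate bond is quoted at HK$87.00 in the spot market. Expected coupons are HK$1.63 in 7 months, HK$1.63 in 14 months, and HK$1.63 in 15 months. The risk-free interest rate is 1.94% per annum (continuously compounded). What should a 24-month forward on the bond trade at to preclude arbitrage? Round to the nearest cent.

HK$85.46

PV(coupons) I = 1.63·e^(−0.0194·7/12) + 1.63·e^(−0.0194·14/12) + 1.63·e^(−0.0194·15/12)
I = 1.6117 + 1.5935 + 1.5909 = 4.7961
F = (S − I)·e^(rT) = (87.00 − 4.7961) · e^(0.0194·24/12)
= 82.2039 · e^0.038800 = 82.2039 × 1.039563 = HK$85.46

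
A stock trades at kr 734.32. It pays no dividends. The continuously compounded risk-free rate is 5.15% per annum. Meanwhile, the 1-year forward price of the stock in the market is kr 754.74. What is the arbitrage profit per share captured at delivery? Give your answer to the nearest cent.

kr 18.39 per share

Fair forward: F* = S·e^(carry·T), with carry = r = 0.0515
F* = 734.32 · e^(0.0515 × 1) = 734.32 · e^0.051500 = 734.32 × 1.052849 = kr 773.1281
Market kr 754.74 < fair kr 773.1281: forward underpriced → reverse cash-and-carry (short spot, go long the forward).
At maturity, profit = |F_mkt − F*| = |754.74 − 773.1281| = kr 18.39 per share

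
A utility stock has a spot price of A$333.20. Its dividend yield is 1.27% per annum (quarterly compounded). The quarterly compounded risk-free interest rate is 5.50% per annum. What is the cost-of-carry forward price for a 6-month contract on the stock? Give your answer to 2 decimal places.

A$340.26

F = S · (1+r/4)^(4T) / (1+q/4)^(4T)
= 333.20 × 1.027689 / 1.006360 = 333.20 × 1.021194
F = A$340.26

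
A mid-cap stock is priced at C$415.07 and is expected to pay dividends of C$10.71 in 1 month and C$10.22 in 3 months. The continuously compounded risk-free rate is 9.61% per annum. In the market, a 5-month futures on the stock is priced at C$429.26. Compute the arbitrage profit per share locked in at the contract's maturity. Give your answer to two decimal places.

PV(dividends) I = 10.71·e^(−0.0961·1/12) + 10.22·e^(−0.0961·3/12) = 20.6020
Fair futures F* = (S − I)·e^(rT) = (415.07 − 20.6020)·e^0.040042 = 394.4680 × 1.040854 = 410.5836
Market C$429.26 > fair 410.5836: forward overpriced → cash-and-carry (borrow at r, buy the stock and collect the dividends, short the forward).
Profit at T = |F_mkt − F*| = |429.26 − 410.5836| = C$18.68 per share

C$18.68 per share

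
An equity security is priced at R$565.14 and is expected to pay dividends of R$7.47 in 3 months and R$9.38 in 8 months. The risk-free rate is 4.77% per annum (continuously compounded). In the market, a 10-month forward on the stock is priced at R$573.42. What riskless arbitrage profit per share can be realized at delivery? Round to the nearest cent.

R$2.50 per share

PV(dividends) I = 7.47·e^(−0.0477·3/12) + 9.38·e^(−0.0477·8/12) = 16.4679
Fair forward F* = (S − I)·e^(rT) = (565.14 − 16.4679)·e^0.039750 = 548.6721 × 1.040551 = 570.9213
Market R$573.42 > fair 570.9213: forward overpriced → cash-and-carry (borrow at r, buy the stock and collect the dividends, short the forward).
Profit at T = |F_mkt − F*| = |573.42 − 570.9213| = R$2.50 per share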